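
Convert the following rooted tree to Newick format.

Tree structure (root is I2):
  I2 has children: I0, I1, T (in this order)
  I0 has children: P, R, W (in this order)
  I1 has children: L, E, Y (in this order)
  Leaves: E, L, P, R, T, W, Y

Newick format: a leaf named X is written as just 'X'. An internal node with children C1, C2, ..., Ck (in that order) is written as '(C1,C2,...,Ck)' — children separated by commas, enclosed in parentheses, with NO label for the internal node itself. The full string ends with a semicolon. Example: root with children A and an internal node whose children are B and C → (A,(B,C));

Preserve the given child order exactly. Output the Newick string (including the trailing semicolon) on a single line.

Answer: ((P,R,W),(L,E,Y),T);

Derivation:
internal I2 with children ['I0', 'I1', 'T']
  internal I0 with children ['P', 'R', 'W']
    leaf 'P' → 'P'
    leaf 'R' → 'R'
    leaf 'W' → 'W'
  → '(P,R,W)'
  internal I1 with children ['L', 'E', 'Y']
    leaf 'L' → 'L'
    leaf 'E' → 'E'
    leaf 'Y' → 'Y'
  → '(L,E,Y)'
  leaf 'T' → 'T'
→ '((P,R,W),(L,E,Y),T)'
Final: ((P,R,W),(L,E,Y),T);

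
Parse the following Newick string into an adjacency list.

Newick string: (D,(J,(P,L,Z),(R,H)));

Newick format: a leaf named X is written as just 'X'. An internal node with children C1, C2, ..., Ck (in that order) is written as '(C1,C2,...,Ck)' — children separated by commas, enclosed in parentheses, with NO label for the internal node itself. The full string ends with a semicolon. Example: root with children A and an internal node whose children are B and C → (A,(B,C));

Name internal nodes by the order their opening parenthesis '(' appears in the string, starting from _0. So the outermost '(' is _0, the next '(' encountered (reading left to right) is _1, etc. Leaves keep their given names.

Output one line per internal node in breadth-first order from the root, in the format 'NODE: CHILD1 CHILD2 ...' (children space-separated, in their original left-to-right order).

Input: (D,(J,(P,L,Z),(R,H)));
Scanning left-to-right, naming '(' by encounter order:
  pos 0: '(' -> open internal node _0 (depth 1)
  pos 3: '(' -> open internal node _1 (depth 2)
  pos 6: '(' -> open internal node _2 (depth 3)
  pos 12: ')' -> close internal node _2 (now at depth 2)
  pos 14: '(' -> open internal node _3 (depth 3)
  pos 18: ')' -> close internal node _3 (now at depth 2)
  pos 19: ')' -> close internal node _1 (now at depth 1)
  pos 20: ')' -> close internal node _0 (now at depth 0)
Total internal nodes: 4
BFS adjacency from root:
  _0: D _1
  _1: J _2 _3
  _2: P L Z
  _3: R H

Answer: _0: D _1
_1: J _2 _3
_2: P L Z
_3: R H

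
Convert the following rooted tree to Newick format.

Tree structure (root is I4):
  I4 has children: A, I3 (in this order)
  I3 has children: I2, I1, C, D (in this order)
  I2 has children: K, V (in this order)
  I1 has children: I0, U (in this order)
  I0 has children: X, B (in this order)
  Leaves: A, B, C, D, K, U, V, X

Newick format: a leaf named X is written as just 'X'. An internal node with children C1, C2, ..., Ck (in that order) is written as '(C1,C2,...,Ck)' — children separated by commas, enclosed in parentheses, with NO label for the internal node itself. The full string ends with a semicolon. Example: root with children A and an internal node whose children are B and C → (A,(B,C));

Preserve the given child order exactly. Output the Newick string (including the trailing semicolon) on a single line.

Answer: (A,((K,V),((X,B),U),C,D));

Derivation:
internal I4 with children ['A', 'I3']
  leaf 'A' → 'A'
  internal I3 with children ['I2', 'I1', 'C', 'D']
    internal I2 with children ['K', 'V']
      leaf 'K' → 'K'
      leaf 'V' → 'V'
    → '(K,V)'
    internal I1 with children ['I0', 'U']
      internal I0 with children ['X', 'B']
        leaf 'X' → 'X'
        leaf 'B' → 'B'
      → '(X,B)'
      leaf 'U' → 'U'
    → '((X,B),U)'
    leaf 'C' → 'C'
    leaf 'D' → 'D'
  → '((K,V),((X,B),U),C,D)'
→ '(A,((K,V),((X,B),U),C,D))'
Final: (A,((K,V),((X,B),U),C,D));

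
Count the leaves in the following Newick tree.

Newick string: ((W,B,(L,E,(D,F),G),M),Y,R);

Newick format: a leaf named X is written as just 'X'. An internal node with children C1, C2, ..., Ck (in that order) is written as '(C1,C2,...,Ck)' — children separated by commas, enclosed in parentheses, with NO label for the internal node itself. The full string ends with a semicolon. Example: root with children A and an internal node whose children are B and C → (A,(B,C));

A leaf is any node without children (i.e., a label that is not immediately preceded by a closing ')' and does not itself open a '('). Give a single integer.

Newick: ((W,B,(L,E,(D,F),G),M),Y,R);
Scan left-to-right; a leaf is any maximal label run not followed by '(':
  pos 2: leaf 'W' → count = 1
  pos 4: leaf 'B' → count = 2
  pos 7: leaf 'L' → count = 3
  pos 9: leaf 'E' → count = 4
  pos 12: leaf 'D' → count = 5
  pos 14: leaf 'F' → count = 6
  pos 17: leaf 'G' → count = 7
  pos 20: leaf 'M' → count = 8
  pos 23: leaf 'Y' → count = 9
  pos 25: leaf 'R' → count = 10
Total leaves: 10

Answer: 10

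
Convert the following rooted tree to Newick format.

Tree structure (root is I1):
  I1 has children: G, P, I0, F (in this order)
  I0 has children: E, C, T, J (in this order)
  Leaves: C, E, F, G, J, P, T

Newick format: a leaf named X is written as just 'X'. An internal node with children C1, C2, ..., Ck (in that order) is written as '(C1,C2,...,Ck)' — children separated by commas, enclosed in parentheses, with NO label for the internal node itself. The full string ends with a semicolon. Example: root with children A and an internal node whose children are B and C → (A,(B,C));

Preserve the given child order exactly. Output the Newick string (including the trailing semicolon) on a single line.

internal I1 with children ['G', 'P', 'I0', 'F']
  leaf 'G' → 'G'
  leaf 'P' → 'P'
  internal I0 with children ['E', 'C', 'T', 'J']
    leaf 'E' → 'E'
    leaf 'C' → 'C'
    leaf 'T' → 'T'
    leaf 'J' → 'J'
  → '(E,C,T,J)'
  leaf 'F' → 'F'
→ '(G,P,(E,C,T,J),F)'
Final: (G,P,(E,C,T,J),F);

Answer: (G,P,(E,C,T,J),F);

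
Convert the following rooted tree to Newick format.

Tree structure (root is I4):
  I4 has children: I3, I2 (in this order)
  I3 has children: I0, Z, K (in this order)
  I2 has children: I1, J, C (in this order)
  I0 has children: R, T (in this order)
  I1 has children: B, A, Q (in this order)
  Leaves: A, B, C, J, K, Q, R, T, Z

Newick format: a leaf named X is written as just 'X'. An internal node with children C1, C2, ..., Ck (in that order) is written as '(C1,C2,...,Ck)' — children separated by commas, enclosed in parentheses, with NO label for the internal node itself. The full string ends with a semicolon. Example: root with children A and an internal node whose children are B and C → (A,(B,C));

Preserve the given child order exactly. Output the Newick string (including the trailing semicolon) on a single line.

Answer: (((R,T),Z,K),((B,A,Q),J,C));

Derivation:
internal I4 with children ['I3', 'I2']
  internal I3 with children ['I0', 'Z', 'K']
    internal I0 with children ['R', 'T']
      leaf 'R' → 'R'
      leaf 'T' → 'T'
    → '(R,T)'
    leaf 'Z' → 'Z'
    leaf 'K' → 'K'
  → '((R,T),Z,K)'
  internal I2 with children ['I1', 'J', 'C']
    internal I1 with children ['B', 'A', 'Q']
      leaf 'B' → 'B'
      leaf 'A' → 'A'
      leaf 'Q' → 'Q'
    → '(B,A,Q)'
    leaf 'J' → 'J'
    leaf 'C' → 'C'
  → '((B,A,Q),J,C)'
→ '(((R,T),Z,K),((B,A,Q),J,C))'
Final: (((R,T),Z,K),((B,A,Q),J,C));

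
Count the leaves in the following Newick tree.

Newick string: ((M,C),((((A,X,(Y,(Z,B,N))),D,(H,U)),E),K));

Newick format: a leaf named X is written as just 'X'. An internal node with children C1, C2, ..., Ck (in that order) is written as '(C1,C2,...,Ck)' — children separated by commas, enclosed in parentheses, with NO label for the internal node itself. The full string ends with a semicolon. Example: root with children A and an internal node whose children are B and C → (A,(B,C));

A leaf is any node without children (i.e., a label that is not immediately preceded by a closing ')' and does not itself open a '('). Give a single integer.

Answer: 13

Derivation:
Newick: ((M,C),((((A,X,(Y,(Z,B,N))),D,(H,U)),E),K));
Scan left-to-right; a leaf is any maximal label run not followed by '(':
  pos 2: leaf 'M' → count = 1
  pos 4: leaf 'C' → count = 2
  pos 11: leaf 'A' → count = 3
  pos 13: leaf 'X' → count = 4
  pos 16: leaf 'Y' → count = 5
  pos 19: leaf 'Z' → count = 6
  pos 21: leaf 'B' → count = 7
  pos 23: leaf 'N' → count = 8
  pos 28: leaf 'D' → count = 9
  pos 31: leaf 'H' → count = 10
  pos 33: leaf 'U' → count = 11
  pos 37: leaf 'E' → count = 12
  pos 40: leaf 'K' → count = 13
Total leaves: 13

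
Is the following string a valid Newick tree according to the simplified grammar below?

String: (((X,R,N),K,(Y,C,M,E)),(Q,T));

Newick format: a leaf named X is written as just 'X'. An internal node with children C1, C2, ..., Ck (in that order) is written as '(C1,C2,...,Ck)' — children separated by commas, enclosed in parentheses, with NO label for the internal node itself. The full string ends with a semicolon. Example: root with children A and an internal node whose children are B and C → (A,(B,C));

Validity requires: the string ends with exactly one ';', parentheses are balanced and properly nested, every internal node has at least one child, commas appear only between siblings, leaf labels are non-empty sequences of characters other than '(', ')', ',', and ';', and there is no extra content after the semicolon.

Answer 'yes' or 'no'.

Answer: yes

Derivation:
Input: (((X,R,N),K,(Y,C,M,E)),(Q,T));
Paren balance: 5 '(' vs 5 ')' OK
Ends with single ';': True
Full parse: OK
Valid: True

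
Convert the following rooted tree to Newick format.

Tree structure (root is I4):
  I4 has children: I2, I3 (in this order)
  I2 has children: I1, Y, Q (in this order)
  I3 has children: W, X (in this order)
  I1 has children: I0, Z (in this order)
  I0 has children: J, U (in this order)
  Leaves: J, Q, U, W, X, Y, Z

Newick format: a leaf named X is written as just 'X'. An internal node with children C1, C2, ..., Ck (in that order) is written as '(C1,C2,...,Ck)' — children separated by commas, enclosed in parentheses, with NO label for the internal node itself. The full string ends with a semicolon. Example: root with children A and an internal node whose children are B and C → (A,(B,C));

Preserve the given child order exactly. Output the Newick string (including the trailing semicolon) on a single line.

internal I4 with children ['I2', 'I3']
  internal I2 with children ['I1', 'Y', 'Q']
    internal I1 with children ['I0', 'Z']
      internal I0 with children ['J', 'U']
        leaf 'J' → 'J'
        leaf 'U' → 'U'
      → '(J,U)'
      leaf 'Z' → 'Z'
    → '((J,U),Z)'
    leaf 'Y' → 'Y'
    leaf 'Q' → 'Q'
  → '(((J,U),Z),Y,Q)'
  internal I3 with children ['W', 'X']
    leaf 'W' → 'W'
    leaf 'X' → 'X'
  → '(W,X)'
→ '((((J,U),Z),Y,Q),(W,X))'
Final: ((((J,U),Z),Y,Q),(W,X));

Answer: ((((J,U),Z),Y,Q),(W,X));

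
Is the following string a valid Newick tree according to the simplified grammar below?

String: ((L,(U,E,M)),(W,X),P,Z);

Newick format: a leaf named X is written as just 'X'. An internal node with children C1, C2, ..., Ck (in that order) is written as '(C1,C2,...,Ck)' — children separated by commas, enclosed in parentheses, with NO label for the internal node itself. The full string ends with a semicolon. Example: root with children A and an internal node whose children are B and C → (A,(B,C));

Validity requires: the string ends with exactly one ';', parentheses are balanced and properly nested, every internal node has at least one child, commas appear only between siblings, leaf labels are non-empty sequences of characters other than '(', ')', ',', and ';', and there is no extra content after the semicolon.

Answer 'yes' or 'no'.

Input: ((L,(U,E,M)),(W,X),P,Z);
Paren balance: 4 '(' vs 4 ')' OK
Ends with single ';': True
Full parse: OK
Valid: True

Answer: yes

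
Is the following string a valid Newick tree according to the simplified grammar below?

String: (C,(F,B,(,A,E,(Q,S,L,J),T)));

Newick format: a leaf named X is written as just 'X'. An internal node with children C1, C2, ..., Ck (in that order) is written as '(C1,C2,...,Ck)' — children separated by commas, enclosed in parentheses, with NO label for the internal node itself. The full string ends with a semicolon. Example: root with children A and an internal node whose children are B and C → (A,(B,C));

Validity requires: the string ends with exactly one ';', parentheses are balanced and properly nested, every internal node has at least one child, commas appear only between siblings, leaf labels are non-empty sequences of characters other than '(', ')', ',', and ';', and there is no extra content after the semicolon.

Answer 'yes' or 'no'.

Input: (C,(F,B,(,A,E,(Q,S,L,J),T)));
Paren balance: 4 '(' vs 4 ')' OK
Ends with single ';': True
Full parse: FAILS (empty leaf label at pos 9)
Valid: False

Answer: no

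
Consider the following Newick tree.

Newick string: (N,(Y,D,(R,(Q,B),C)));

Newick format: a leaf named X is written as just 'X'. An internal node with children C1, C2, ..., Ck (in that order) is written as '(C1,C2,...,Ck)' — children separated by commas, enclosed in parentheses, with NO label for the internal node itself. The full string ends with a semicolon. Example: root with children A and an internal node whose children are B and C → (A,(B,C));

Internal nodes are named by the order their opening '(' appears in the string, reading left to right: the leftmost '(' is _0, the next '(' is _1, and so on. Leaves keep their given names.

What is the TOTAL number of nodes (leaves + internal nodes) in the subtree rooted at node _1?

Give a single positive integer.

Newick: (N,(Y,D,(R,(Q,B),C)));
Locate _1: it is the '(' at position 3 (the 2nd '(' reading left to right).
Query: subtree rooted at _1
_1: subtree_size = 1 + 8
  Y: subtree_size = 1 + 0
  D: subtree_size = 1 + 0
  _2: subtree_size = 1 + 5
    R: subtree_size = 1 + 0
    _3: subtree_size = 1 + 2
      Q: subtree_size = 1 + 0
      B: subtree_size = 1 + 0
    C: subtree_size = 1 + 0
Total subtree size of _1: 9

Answer: 9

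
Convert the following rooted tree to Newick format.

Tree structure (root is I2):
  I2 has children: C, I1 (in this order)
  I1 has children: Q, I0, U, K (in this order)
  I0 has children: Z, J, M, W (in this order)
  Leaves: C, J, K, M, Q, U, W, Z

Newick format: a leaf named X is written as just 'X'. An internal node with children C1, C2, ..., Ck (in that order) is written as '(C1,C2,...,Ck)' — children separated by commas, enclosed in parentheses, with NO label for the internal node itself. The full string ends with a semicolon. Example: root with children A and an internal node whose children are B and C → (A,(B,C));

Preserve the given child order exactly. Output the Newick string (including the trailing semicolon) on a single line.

internal I2 with children ['C', 'I1']
  leaf 'C' → 'C'
  internal I1 with children ['Q', 'I0', 'U', 'K']
    leaf 'Q' → 'Q'
    internal I0 with children ['Z', 'J', 'M', 'W']
      leaf 'Z' → 'Z'
      leaf 'J' → 'J'
      leaf 'M' → 'M'
      leaf 'W' → 'W'
    → '(Z,J,M,W)'
    leaf 'U' → 'U'
    leaf 'K' → 'K'
  → '(Q,(Z,J,M,W),U,K)'
→ '(C,(Q,(Z,J,M,W),U,K))'
Final: (C,(Q,(Z,J,M,W),U,K));

Answer: (C,(Q,(Z,J,M,W),U,K));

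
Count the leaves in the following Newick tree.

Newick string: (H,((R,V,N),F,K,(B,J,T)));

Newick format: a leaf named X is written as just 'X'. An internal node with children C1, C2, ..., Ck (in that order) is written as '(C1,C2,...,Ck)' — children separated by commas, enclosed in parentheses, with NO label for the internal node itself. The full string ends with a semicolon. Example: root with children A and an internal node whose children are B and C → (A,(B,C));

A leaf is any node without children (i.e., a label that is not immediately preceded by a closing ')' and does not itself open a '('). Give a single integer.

Answer: 9

Derivation:
Newick: (H,((R,V,N),F,K,(B,J,T)));
Scan left-to-right; a leaf is any maximal label run not followed by '(':
  pos 1: leaf 'H' → count = 1
  pos 5: leaf 'R' → count = 2
  pos 7: leaf 'V' → count = 3
  pos 9: leaf 'N' → count = 4
  pos 12: leaf 'F' → count = 5
  pos 14: leaf 'K' → count = 6
  pos 17: leaf 'B' → count = 7
  pos 19: leaf 'J' → count = 8
  pos 21: leaf 'T' → count = 9
Total leaves: 9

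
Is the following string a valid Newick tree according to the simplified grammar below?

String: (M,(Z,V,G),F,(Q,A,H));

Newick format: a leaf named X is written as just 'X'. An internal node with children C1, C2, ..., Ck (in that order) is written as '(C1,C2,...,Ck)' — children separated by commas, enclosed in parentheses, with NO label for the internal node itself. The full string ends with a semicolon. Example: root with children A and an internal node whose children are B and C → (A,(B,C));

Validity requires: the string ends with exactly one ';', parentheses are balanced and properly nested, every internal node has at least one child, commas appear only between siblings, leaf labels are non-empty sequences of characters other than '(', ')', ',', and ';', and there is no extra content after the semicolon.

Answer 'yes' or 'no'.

Answer: yes

Derivation:
Input: (M,(Z,V,G),F,(Q,A,H));
Paren balance: 3 '(' vs 3 ')' OK
Ends with single ';': True
Full parse: OK
Valid: True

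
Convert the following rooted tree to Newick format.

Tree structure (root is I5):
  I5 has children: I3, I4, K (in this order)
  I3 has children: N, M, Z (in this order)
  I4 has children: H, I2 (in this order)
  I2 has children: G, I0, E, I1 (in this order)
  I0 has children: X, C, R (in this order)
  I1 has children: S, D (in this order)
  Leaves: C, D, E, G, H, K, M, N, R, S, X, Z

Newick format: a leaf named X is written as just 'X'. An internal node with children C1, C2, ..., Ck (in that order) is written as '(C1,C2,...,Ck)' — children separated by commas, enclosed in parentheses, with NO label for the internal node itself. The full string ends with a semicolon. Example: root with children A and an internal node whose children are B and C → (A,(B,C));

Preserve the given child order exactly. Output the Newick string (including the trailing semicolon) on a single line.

internal I5 with children ['I3', 'I4', 'K']
  internal I3 with children ['N', 'M', 'Z']
    leaf 'N' → 'N'
    leaf 'M' → 'M'
    leaf 'Z' → 'Z'
  → '(N,M,Z)'
  internal I4 with children ['H', 'I2']
    leaf 'H' → 'H'
    internal I2 with children ['G', 'I0', 'E', 'I1']
      leaf 'G' → 'G'
      internal I0 with children ['X', 'C', 'R']
        leaf 'X' → 'X'
        leaf 'C' → 'C'
        leaf 'R' → 'R'
      → '(X,C,R)'
      leaf 'E' → 'E'
      internal I1 with children ['S', 'D']
        leaf 'S' → 'S'
        leaf 'D' → 'D'
      → '(S,D)'
    → '(G,(X,C,R),E,(S,D))'
  → '(H,(G,(X,C,R),E,(S,D)))'
  leaf 'K' → 'K'
→ '((N,M,Z),(H,(G,(X,C,R),E,(S,D))),K)'
Final: ((N,M,Z),(H,(G,(X,C,R),E,(S,D))),K);

Answer: ((N,M,Z),(H,(G,(X,C,R),E,(S,D))),K);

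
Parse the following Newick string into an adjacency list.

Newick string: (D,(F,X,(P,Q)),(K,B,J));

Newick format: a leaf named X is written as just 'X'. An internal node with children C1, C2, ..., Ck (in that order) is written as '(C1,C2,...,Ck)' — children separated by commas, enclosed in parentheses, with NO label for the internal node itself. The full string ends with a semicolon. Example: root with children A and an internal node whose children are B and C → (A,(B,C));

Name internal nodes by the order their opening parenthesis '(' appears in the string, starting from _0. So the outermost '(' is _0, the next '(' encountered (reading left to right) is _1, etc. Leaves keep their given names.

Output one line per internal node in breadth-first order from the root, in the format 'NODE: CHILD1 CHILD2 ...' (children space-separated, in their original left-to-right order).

Answer: _0: D _1 _3
_1: F X _2
_3: K B J
_2: P Q

Derivation:
Input: (D,(F,X,(P,Q)),(K,B,J));
Scanning left-to-right, naming '(' by encounter order:
  pos 0: '(' -> open internal node _0 (depth 1)
  pos 3: '(' -> open internal node _1 (depth 2)
  pos 8: '(' -> open internal node _2 (depth 3)
  pos 12: ')' -> close internal node _2 (now at depth 2)
  pos 13: ')' -> close internal node _1 (now at depth 1)
  pos 15: '(' -> open internal node _3 (depth 2)
  pos 21: ')' -> close internal node _3 (now at depth 1)
  pos 22: ')' -> close internal node _0 (now at depth 0)
Total internal nodes: 4
BFS adjacency from root:
  _0: D _1 _3
  _1: F X _2
  _3: K B J
  _2: P Q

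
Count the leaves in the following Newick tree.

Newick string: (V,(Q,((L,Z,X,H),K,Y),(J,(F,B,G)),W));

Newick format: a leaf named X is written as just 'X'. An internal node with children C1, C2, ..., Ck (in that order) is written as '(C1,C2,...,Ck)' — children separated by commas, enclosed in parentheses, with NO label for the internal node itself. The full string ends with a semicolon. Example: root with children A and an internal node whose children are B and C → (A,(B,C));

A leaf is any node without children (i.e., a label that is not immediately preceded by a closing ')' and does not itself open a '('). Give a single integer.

Answer: 13

Derivation:
Newick: (V,(Q,((L,Z,X,H),K,Y),(J,(F,B,G)),W));
Scan left-to-right; a leaf is any maximal label run not followed by '(':
  pos 1: leaf 'V' → count = 1
  pos 4: leaf 'Q' → count = 2
  pos 8: leaf 'L' → count = 3
  pos 10: leaf 'Z' → count = 4
  pos 12: leaf 'X' → count = 5
  pos 14: leaf 'H' → count = 6
  pos 17: leaf 'K' → count = 7
  pos 19: leaf 'Y' → count = 8
  pos 23: leaf 'J' → count = 9
  pos 26: leaf 'F' → count = 10
  pos 28: leaf 'B' → count = 11
  pos 30: leaf 'G' → count = 12
  pos 34: leaf 'W' → count = 13
Total leaves: 13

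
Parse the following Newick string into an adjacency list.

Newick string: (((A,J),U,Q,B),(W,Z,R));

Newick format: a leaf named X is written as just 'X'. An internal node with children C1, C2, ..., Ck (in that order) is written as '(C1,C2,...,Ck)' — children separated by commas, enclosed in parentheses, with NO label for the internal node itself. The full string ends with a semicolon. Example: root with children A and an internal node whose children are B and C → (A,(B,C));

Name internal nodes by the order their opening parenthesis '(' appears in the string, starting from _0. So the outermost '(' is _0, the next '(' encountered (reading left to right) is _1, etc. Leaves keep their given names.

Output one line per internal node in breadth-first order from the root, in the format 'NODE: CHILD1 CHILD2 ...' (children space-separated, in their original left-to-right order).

Answer: _0: _1 _3
_1: _2 U Q B
_3: W Z R
_2: A J

Derivation:
Input: (((A,J),U,Q,B),(W,Z,R));
Scanning left-to-right, naming '(' by encounter order:
  pos 0: '(' -> open internal node _0 (depth 1)
  pos 1: '(' -> open internal node _1 (depth 2)
  pos 2: '(' -> open internal node _2 (depth 3)
  pos 6: ')' -> close internal node _2 (now at depth 2)
  pos 13: ')' -> close internal node _1 (now at depth 1)
  pos 15: '(' -> open internal node _3 (depth 2)
  pos 21: ')' -> close internal node _3 (now at depth 1)
  pos 22: ')' -> close internal node _0 (now at depth 0)
Total internal nodes: 4
BFS adjacency from root:
  _0: _1 _3
  _1: _2 U Q B
  _3: W Z R
  _2: A J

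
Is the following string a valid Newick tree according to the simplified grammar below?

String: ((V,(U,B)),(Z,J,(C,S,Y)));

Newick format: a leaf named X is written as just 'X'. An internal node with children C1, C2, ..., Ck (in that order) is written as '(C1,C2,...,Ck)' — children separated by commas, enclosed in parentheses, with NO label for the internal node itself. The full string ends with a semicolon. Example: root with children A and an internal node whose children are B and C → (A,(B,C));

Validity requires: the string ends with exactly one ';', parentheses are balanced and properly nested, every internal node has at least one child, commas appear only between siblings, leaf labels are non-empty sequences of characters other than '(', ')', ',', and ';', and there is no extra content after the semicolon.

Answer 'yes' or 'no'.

Input: ((V,(U,B)),(Z,J,(C,S,Y)));
Paren balance: 5 '(' vs 5 ')' OK
Ends with single ';': True
Full parse: OK
Valid: True

Answer: yes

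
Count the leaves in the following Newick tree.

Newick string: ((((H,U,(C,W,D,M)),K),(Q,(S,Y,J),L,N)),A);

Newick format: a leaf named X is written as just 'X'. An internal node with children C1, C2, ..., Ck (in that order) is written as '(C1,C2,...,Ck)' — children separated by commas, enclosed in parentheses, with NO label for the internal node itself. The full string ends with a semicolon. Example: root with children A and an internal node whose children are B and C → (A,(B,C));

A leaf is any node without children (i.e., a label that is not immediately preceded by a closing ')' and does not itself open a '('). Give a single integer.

Newick: ((((H,U,(C,W,D,M)),K),(Q,(S,Y,J),L,N)),A);
Scan left-to-right; a leaf is any maximal label run not followed by '(':
  pos 4: leaf 'H' → count = 1
  pos 6: leaf 'U' → count = 2
  pos 9: leaf 'C' → count = 3
  pos 11: leaf 'W' → count = 4
  pos 13: leaf 'D' → count = 5
  pos 15: leaf 'M' → count = 6
  pos 19: leaf 'K' → count = 7
  pos 23: leaf 'Q' → count = 8
  pos 26: leaf 'S' → count = 9
  pos 28: leaf 'Y' → count = 10
  pos 30: leaf 'J' → count = 11
  pos 33: leaf 'L' → count = 12
  pos 35: leaf 'N' → count = 13
  pos 39: leaf 'A' → count = 14
Total leaves: 14

Answer: 14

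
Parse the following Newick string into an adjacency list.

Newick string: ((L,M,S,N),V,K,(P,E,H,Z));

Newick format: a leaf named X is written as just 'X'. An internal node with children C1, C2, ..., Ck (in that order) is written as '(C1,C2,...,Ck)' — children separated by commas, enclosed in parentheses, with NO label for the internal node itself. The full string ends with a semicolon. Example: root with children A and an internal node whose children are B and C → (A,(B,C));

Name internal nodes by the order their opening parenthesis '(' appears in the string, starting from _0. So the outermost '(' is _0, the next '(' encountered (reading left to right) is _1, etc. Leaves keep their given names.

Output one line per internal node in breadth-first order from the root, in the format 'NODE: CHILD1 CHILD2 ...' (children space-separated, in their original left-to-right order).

Input: ((L,M,S,N),V,K,(P,E,H,Z));
Scanning left-to-right, naming '(' by encounter order:
  pos 0: '(' -> open internal node _0 (depth 1)
  pos 1: '(' -> open internal node _1 (depth 2)
  pos 9: ')' -> close internal node _1 (now at depth 1)
  pos 15: '(' -> open internal node _2 (depth 2)
  pos 23: ')' -> close internal node _2 (now at depth 1)
  pos 24: ')' -> close internal node _0 (now at depth 0)
Total internal nodes: 3
BFS adjacency from root:
  _0: _1 V K _2
  _1: L M S N
  _2: P E H Z

Answer: _0: _1 V K _2
_1: L M S N
_2: P E H Z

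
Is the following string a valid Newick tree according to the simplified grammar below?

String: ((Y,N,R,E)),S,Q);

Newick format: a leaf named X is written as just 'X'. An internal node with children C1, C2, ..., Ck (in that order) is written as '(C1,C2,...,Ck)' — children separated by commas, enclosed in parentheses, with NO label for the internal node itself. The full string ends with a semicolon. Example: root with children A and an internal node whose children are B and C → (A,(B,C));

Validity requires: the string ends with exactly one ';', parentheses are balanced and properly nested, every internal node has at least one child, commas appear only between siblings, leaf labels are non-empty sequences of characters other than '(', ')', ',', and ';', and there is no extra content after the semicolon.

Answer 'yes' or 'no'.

Answer: no

Derivation:
Input: ((Y,N,R,E)),S,Q);
Paren balance: 2 '(' vs 3 ')' MISMATCH
Ends with single ';': True
Full parse: FAILS (extra content after tree at pos 11)
Valid: False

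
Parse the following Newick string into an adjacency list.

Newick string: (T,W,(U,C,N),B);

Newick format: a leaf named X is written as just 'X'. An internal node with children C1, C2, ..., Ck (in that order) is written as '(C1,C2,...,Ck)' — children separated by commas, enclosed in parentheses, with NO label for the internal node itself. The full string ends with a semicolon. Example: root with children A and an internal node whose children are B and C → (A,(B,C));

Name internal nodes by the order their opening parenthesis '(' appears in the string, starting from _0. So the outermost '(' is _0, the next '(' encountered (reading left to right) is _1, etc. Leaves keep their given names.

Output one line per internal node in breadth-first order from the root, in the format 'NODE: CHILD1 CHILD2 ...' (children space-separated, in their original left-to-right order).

Answer: _0: T W _1 B
_1: U C N

Derivation:
Input: (T,W,(U,C,N),B);
Scanning left-to-right, naming '(' by encounter order:
  pos 0: '(' -> open internal node _0 (depth 1)
  pos 5: '(' -> open internal node _1 (depth 2)
  pos 11: ')' -> close internal node _1 (now at depth 1)
  pos 14: ')' -> close internal node _0 (now at depth 0)
Total internal nodes: 2
BFS adjacency from root:
  _0: T W _1 B
  _1: U C N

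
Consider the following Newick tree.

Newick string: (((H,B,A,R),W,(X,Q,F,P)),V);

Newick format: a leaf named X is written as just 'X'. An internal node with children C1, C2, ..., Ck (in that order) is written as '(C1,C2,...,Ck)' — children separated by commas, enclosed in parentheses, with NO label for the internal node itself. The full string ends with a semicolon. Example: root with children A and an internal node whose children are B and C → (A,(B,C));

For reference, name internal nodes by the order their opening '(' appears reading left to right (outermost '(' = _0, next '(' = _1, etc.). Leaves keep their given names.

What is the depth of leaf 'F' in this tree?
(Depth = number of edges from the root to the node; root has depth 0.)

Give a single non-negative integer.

Newick: (((H,B,A,R),W,(X,Q,F,P)),V);
Naming internals by '(' encounter order: outermost '(' = _0, next = _1, ...
Query node: F
Path from root: _0 -> _1 -> _3 -> F
Depth of F: 3 (number of edges from root)

Answer: 3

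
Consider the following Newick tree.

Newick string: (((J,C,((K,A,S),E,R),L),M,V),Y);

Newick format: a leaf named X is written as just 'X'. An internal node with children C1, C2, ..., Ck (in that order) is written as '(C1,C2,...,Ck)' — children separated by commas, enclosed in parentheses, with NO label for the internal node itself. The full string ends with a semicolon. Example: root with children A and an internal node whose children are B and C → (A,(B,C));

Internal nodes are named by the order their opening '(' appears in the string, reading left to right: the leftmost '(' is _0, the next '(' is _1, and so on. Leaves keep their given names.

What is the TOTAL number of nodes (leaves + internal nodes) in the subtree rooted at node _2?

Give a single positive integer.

Answer: 11

Derivation:
Newick: (((J,C,((K,A,S),E,R),L),M,V),Y);
Locate _2: it is the '(' at position 2 (the 3rd '(' reading left to right).
Query: subtree rooted at _2
_2: subtree_size = 1 + 10
  J: subtree_size = 1 + 0
  C: subtree_size = 1 + 0
  _3: subtree_size = 1 + 6
    _4: subtree_size = 1 + 3
      K: subtree_size = 1 + 0
      A: subtree_size = 1 + 0
      S: subtree_size = 1 + 0
    E: subtree_size = 1 + 0
    R: subtree_size = 1 + 0
  L: subtree_size = 1 + 0
Total subtree size of _2: 11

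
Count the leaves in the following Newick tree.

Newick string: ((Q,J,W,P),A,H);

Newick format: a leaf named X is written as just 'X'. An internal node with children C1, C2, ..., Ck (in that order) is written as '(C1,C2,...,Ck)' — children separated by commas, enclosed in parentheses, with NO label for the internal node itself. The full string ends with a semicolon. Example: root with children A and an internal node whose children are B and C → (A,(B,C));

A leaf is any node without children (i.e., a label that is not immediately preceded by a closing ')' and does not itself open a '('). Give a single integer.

Answer: 6

Derivation:
Newick: ((Q,J,W,P),A,H);
Scan left-to-right; a leaf is any maximal label run not followed by '(':
  pos 2: leaf 'Q' → count = 1
  pos 4: leaf 'J' → count = 2
  pos 6: leaf 'W' → count = 3
  pos 8: leaf 'P' → count = 4
  pos 11: leaf 'A' → count = 5
  pos 13: leaf 'H' → count = 6
Total leaves: 6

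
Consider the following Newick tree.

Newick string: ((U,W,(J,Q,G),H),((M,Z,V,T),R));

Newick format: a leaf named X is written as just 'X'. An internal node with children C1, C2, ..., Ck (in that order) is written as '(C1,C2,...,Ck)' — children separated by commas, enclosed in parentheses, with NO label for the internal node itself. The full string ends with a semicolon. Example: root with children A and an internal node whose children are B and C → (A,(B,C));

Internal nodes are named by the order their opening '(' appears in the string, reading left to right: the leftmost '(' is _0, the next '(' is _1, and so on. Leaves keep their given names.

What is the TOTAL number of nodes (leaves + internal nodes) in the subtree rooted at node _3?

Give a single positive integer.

Newick: ((U,W,(J,Q,G),H),((M,Z,V,T),R));
Locate _3: it is the '(' at position 17 (the 4th '(' reading left to right).
Query: subtree rooted at _3
_3: subtree_size = 1 + 6
  _4: subtree_size = 1 + 4
    M: subtree_size = 1 + 0
    Z: subtree_size = 1 + 0
    V: subtree_size = 1 + 0
    T: subtree_size = 1 + 0
  R: subtree_size = 1 + 0
Total subtree size of _3: 7

Answer: 7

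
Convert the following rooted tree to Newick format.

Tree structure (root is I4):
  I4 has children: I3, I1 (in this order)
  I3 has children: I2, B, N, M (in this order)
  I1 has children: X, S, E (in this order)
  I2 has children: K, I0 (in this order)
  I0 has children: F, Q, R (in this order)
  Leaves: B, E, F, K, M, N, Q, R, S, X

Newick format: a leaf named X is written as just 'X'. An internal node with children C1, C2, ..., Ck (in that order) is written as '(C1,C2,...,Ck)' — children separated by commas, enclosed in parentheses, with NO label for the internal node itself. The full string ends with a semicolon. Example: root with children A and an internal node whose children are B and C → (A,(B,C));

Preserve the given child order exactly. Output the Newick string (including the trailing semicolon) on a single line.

Answer: (((K,(F,Q,R)),B,N,M),(X,S,E));

Derivation:
internal I4 with children ['I3', 'I1']
  internal I3 with children ['I2', 'B', 'N', 'M']
    internal I2 with children ['K', 'I0']
      leaf 'K' → 'K'
      internal I0 with children ['F', 'Q', 'R']
        leaf 'F' → 'F'
        leaf 'Q' → 'Q'
        leaf 'R' → 'R'
      → '(F,Q,R)'
    → '(K,(F,Q,R))'
    leaf 'B' → 'B'
    leaf 'N' → 'N'
    leaf 'M' → 'M'
  → '((K,(F,Q,R)),B,N,M)'
  internal I1 with children ['X', 'S', 'E']
    leaf 'X' → 'X'
    leaf 'S' → 'S'
    leaf 'E' → 'E'
  → '(X,S,E)'
→ '(((K,(F,Q,R)),B,N,M),(X,S,E))'
Final: (((K,(F,Q,R)),B,N,M),(X,S,E));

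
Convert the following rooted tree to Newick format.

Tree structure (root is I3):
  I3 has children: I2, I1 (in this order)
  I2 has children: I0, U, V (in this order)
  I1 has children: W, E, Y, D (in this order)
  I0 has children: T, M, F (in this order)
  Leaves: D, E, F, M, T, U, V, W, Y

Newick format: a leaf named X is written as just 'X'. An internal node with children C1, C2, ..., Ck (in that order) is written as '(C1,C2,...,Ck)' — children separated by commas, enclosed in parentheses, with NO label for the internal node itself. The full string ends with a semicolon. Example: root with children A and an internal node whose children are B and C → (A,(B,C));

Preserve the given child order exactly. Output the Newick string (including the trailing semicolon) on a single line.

internal I3 with children ['I2', 'I1']
  internal I2 with children ['I0', 'U', 'V']
    internal I0 with children ['T', 'M', 'F']
      leaf 'T' → 'T'
      leaf 'M' → 'M'
      leaf 'F' → 'F'
    → '(T,M,F)'
    leaf 'U' → 'U'
    leaf 'V' → 'V'
  → '((T,M,F),U,V)'
  internal I1 with children ['W', 'E', 'Y', 'D']
    leaf 'W' → 'W'
    leaf 'E' → 'E'
    leaf 'Y' → 'Y'
    leaf 'D' → 'D'
  → '(W,E,Y,D)'
→ '(((T,M,F),U,V),(W,E,Y,D))'
Final: (((T,M,F),U,V),(W,E,Y,D));

Answer: (((T,M,F),U,V),(W,E,Y,D));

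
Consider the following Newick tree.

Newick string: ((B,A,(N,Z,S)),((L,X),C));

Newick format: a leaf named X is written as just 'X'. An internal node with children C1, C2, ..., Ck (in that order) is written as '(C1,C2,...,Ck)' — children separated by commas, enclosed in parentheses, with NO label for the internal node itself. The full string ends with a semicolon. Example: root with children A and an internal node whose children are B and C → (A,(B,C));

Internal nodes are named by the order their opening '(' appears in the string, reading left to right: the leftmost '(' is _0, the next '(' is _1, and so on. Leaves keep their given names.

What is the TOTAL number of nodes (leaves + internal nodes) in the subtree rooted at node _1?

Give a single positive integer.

Answer: 7

Derivation:
Newick: ((B,A,(N,Z,S)),((L,X),C));
Locate _1: it is the '(' at position 1 (the 2nd '(' reading left to right).
Query: subtree rooted at _1
_1: subtree_size = 1 + 6
  B: subtree_size = 1 + 0
  A: subtree_size = 1 + 0
  _2: subtree_size = 1 + 3
    N: subtree_size = 1 + 0
    Z: subtree_size = 1 + 0
    S: subtree_size = 1 + 0
Total subtree size of _1: 7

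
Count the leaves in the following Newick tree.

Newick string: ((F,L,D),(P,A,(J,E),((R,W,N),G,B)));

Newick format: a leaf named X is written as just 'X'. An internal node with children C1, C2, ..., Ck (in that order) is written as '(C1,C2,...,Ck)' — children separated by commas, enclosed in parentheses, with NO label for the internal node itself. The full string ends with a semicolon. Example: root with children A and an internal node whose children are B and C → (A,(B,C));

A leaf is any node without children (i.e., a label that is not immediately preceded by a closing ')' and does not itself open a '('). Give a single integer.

Newick: ((F,L,D),(P,A,(J,E),((R,W,N),G,B)));
Scan left-to-right; a leaf is any maximal label run not followed by '(':
  pos 2: leaf 'F' → count = 1
  pos 4: leaf 'L' → count = 2
  pos 6: leaf 'D' → count = 3
  pos 10: leaf 'P' → count = 4
  pos 12: leaf 'A' → count = 5
  pos 15: leaf 'J' → count = 6
  pos 17: leaf 'E' → count = 7
  pos 22: leaf 'R' → count = 8
  pos 24: leaf 'W' → count = 9
  pos 26: leaf 'N' → count = 10
  pos 29: leaf 'G' → count = 11
  pos 31: leaf 'B' → count = 12
Total leaves: 12

Answer: 12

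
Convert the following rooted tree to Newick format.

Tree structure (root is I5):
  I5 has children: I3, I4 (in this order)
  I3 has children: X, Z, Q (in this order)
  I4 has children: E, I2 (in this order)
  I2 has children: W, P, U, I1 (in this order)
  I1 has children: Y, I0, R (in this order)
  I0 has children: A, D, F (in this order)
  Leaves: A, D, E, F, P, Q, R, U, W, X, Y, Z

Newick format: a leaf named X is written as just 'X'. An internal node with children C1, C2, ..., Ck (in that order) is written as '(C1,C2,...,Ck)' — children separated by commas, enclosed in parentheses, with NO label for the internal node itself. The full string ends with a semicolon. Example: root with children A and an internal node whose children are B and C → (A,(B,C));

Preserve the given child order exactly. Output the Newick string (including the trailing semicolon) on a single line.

internal I5 with children ['I3', 'I4']
  internal I3 with children ['X', 'Z', 'Q']
    leaf 'X' → 'X'
    leaf 'Z' → 'Z'
    leaf 'Q' → 'Q'
  → '(X,Z,Q)'
  internal I4 with children ['E', 'I2']
    leaf 'E' → 'E'
    internal I2 with children ['W', 'P', 'U', 'I1']
      leaf 'W' → 'W'
      leaf 'P' → 'P'
      leaf 'U' → 'U'
      internal I1 with children ['Y', 'I0', 'R']
        leaf 'Y' → 'Y'
        internal I0 with children ['A', 'D', 'F']
          leaf 'A' → 'A'
          leaf 'D' → 'D'
          leaf 'F' → 'F'
        → '(A,D,F)'
        leaf 'R' → 'R'
      → '(Y,(A,D,F),R)'
    → '(W,P,U,(Y,(A,D,F),R))'
  → '(E,(W,P,U,(Y,(A,D,F),R)))'
→ '((X,Z,Q),(E,(W,P,U,(Y,(A,D,F),R))))'
Final: ((X,Z,Q),(E,(W,P,U,(Y,(A,D,F),R))));

Answer: ((X,Z,Q),(E,(W,P,U,(Y,(A,D,F),R))));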